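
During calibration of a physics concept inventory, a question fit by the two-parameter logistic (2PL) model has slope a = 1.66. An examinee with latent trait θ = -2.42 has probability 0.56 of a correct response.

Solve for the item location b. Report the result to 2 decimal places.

-2.57

P(θ) = 1 / (1 + exp(−a(θ − b)))
logit(0.56) = ln(0.56/0.44) = 0.2412
b = θ − logit/(a) = -2.42 − 0.2412/1.6600 = -2.5653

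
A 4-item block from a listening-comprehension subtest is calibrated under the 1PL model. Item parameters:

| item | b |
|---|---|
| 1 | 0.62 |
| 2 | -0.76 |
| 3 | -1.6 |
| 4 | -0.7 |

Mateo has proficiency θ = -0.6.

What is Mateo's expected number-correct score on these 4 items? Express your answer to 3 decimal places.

P(θ) = 1 / (1 + exp(−(θ − b)))
P_1 = 1/(1+e^{1.2200}) = 0.2279
P_2 = 1/(1+e^{-0.1600}) = 0.5399
P_3 = 1/(1+e^{-1.0000}) = 0.7311
P_4 = 1/(1+e^{-0.1000}) = 0.5250
E[score] = 0.2279 + 0.5399 + 0.7311 + 0.5250 = 2.0239

2.024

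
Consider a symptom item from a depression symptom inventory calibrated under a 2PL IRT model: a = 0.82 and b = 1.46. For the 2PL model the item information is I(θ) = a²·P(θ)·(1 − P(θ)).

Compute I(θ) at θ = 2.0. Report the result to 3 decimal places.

0.160

P = 1/(1+e^{-0.4428}) = 0.6089
P(1−P) = 0.6089 × 0.3911 = 0.2381
I = a² × P(1−P) = 0.82² × 0.2381 = 0.16012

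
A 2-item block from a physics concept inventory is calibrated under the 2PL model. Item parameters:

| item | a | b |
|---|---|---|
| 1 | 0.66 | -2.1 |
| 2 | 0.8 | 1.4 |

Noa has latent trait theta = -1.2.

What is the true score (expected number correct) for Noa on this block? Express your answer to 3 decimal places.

P(theta) = 1 / (1 + exp(−a(theta − b)))
P_1 = 1/(1+e^{-0.5940}) = 0.6443
P_2 = 1/(1+e^{2.0800}) = 0.1111
E[score] = 0.6443 + 0.1111 = 0.7553

0.755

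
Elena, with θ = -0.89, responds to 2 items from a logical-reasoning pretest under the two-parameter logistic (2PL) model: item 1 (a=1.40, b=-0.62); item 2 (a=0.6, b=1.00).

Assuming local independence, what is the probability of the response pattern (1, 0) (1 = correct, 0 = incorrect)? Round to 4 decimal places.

P(θ) = 1 / (1 + exp(−a(θ − b)))
P_1 = 1/(1+e^{0.3780}) = 0.4066
P_2 = 1/(1+e^{1.1340}) = 0.2434
L = P_1 × (1−P_2) = 0.4066 × 0.7566 = 0.30763

0.3076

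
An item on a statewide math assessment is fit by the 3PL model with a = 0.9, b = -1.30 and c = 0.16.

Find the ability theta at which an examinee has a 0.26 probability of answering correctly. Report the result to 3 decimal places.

-3.524

P(theta) = c + (1 − c) · 1 / (1 + exp(−a(theta − b)))
Remove guessing floor: (0.26 − 0.16)/(1 − 0.16) = 0.1190
logit = ln(0.1190/0.8810) = -2.0015
theta = b + logit/(a) = -1.30 + (-2.0015)/0.9000 = -3.5239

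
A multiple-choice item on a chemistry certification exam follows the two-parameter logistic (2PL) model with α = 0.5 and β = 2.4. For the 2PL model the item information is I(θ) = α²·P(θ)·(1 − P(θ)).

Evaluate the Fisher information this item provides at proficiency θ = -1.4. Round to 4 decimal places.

0.0283

P = 1/(1+e^{1.9000}) = 0.1301
P(1−P) = 0.1301 × 0.8699 = 0.1132
I = α² × P(1−P) = 0.5² × 0.1132 = 0.02830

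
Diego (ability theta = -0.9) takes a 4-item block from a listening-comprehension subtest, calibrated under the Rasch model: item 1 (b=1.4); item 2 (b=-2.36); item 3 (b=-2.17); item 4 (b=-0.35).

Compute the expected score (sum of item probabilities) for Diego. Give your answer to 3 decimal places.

2.049

P(theta) = 1 / (1 + exp(−(theta − b)))
P_1 = 1/(1+e^{2.3000}) = 0.0911
P_2 = 1/(1+e^{-1.4600}) = 0.8115
P_3 = 1/(1+e^{-1.2700}) = 0.7807
P_4 = 1/(1+e^{0.5500}) = 0.3659
E[score] = 0.0911 + 0.8115 + 0.7807 + 0.3659 = 2.0493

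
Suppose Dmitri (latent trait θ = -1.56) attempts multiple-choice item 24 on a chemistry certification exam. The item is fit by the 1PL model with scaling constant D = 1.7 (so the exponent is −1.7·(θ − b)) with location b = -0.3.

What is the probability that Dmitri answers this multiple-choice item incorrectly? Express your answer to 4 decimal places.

P(θ) = 1 / (1 + exp(−D·(θ − b)))
Exponent: 1.7 × (-1.56 − (-0.3)) = -2.1420
1/(1 + e^{2.1420}) = 0.1051
P = 0.1051
P(incorrect) = 1 − 0.1051 = 0.8949

0.8949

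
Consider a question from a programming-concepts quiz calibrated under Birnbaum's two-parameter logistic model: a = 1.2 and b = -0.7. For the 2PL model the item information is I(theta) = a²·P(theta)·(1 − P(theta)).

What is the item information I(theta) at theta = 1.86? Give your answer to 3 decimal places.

0.061

P = 1/(1+e^{-3.0720}) = 0.9557
P(1−P) = 0.9557 × 0.0443 = 0.0423
I = a² × P(1−P) = 1.2² × 0.0423 = 0.06094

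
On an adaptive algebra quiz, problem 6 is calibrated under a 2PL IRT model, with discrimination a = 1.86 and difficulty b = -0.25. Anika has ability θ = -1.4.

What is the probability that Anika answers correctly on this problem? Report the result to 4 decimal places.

0.1054

P(θ) = 1 / (1 + exp(−a(θ − b)))
Exponent: 1.86 × (-1.4 − (-0.25)) = -2.1390
1/(1 + e^{2.1390}) = 0.1054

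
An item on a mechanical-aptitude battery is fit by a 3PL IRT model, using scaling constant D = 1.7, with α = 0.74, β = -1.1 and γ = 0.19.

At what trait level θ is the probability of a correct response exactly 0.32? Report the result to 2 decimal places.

P(θ) = γ + (1 − γ) · 1 / (1 + exp(−D·α(θ − β)))
Remove guessing floor: (0.32 − 0.19)/(1 − 0.19) = 0.1605
logit = ln(0.1605/0.8395) = -1.6546
θ = β + logit/(1.7·α) = -1.1 + (-1.6546)/1.2580 = -2.4152

-2.42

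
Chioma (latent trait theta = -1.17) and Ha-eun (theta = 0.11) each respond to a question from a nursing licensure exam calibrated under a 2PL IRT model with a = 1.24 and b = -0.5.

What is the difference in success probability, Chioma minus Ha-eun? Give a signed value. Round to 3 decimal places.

P(theta) = 1 / (1 + exp(−a(theta − b)))
P(Chioma) = 0.3035  [exponent -0.8308]
P(Ha-eun) = 0.6806  [exponent 0.7564]
Difference = 0.3035 − 0.6806 = -0.3771

-0.377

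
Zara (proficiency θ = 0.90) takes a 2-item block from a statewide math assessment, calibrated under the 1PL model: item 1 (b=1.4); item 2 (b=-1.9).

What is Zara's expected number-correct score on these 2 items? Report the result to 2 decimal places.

1.32

P(θ) = 1 / (1 + exp(−(θ − b)))
P_1 = 1/(1+e^{0.5000}) = 0.3775
P_2 = 1/(1+e^{-2.8000}) = 0.9427
E[score] = 0.3775 + 0.9427 = 1.3202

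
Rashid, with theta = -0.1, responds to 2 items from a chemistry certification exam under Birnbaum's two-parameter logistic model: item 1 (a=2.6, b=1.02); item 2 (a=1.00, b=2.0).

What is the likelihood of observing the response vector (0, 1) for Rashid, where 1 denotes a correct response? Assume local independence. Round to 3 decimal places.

0.103

P(theta) = 1 / (1 + exp(−a(theta − b)))
P_1 = 1/(1+e^{2.9120}) = 0.0516
P_2 = 1/(1+e^{2.1000}) = 0.1091
L = (1−P_1) × P_2 = 0.9484 × 0.1091 = 0.10347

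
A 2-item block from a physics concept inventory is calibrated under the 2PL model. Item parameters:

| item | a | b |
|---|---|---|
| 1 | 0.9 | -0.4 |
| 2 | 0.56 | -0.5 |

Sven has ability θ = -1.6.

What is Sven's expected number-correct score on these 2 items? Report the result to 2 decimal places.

P(θ) = 1 / (1 + exp(−a(θ − b)))
P_1 = 1/(1+e^{1.0800}) = 0.2535
P_2 = 1/(1+e^{0.6160}) = 0.3507
E[score] = 0.2535 + 0.3507 = 0.6042

0.60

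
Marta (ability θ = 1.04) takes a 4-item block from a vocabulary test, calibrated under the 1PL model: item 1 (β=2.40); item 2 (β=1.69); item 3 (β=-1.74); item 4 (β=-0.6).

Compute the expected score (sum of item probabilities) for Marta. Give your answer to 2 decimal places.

2.33

P(θ) = 1 / (1 + exp(−(θ − β)))
P_1 = 1/(1+e^{1.3600}) = 0.2042
P_2 = 1/(1+e^{0.6500}) = 0.3430
P_3 = 1/(1+e^{-2.7800}) = 0.9416
P_4 = 1/(1+e^{-1.6400}) = 0.8375
E[score] = 0.2042 + 0.3430 + 0.9416 + 0.8375 = 2.3264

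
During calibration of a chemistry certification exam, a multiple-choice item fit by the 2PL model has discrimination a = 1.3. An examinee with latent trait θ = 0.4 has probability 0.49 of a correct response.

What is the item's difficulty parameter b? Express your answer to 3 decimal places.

0.431

P(θ) = 1 / (1 + exp(−a(θ − b)))
logit(0.49) = ln(0.49/0.51) = -0.0400
b = θ − logit/(a) = 0.4 − (-0.0400)/1.3000 = 0.4308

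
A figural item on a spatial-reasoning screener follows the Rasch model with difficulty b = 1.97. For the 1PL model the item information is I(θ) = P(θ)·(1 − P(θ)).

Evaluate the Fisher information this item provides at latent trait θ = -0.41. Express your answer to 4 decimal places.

P = 1/(1+e^{2.3800}) = 0.0847
P(1−P) = 0.0847 × 0.9153 = 0.0775
I = P(1−P) = 0.07753

0.0775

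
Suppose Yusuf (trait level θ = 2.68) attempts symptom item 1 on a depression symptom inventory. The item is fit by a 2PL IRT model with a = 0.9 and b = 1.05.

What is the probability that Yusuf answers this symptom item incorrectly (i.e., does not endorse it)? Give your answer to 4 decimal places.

0.1874

P(θ) = 1 / (1 + exp(−a(θ − b)))
Exponent: 0.9 × (2.68 − 1.05) = 1.4670
1/(1 + e^{-1.4670}) = 0.8126
P(incorrect) = 1 − 0.8126 = 0.1874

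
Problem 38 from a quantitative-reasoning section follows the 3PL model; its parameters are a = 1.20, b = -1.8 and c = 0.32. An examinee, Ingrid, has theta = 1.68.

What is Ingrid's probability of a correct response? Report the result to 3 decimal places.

P(theta) = c + (1 − c) · 1 / (1 + exp(−a(theta − b)))
Exponent: 1.20 × (1.68 − (-1.8)) = 4.1760
1/(1 + e^{-4.1760}) = 0.9849
P = 0.32 + 0.68 × 0.9849 = 0.9897

0.990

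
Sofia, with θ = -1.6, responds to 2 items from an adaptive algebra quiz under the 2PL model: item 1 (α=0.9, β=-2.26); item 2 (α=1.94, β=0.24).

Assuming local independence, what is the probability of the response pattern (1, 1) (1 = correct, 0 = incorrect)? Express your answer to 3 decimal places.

0.018

P(θ) = 1 / (1 + exp(−α(θ − β)))
P_1 = 1/(1+e^{-0.5940}) = 0.6443
P_2 = 1/(1+e^{3.5696}) = 0.0274
L = P_1 × P_2 = 0.6443 × 0.0274 = 0.01765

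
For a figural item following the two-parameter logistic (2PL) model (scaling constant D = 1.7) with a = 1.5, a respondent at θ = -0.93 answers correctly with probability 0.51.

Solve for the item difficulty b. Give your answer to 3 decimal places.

-0.946

P(θ) = 1 / (1 + exp(−D·a(θ − b)))
logit(0.51) = ln(0.51/0.49) = 0.0400
b = θ − logit/(1.7·a) = -0.93 − 0.0400/2.5500 = -0.9457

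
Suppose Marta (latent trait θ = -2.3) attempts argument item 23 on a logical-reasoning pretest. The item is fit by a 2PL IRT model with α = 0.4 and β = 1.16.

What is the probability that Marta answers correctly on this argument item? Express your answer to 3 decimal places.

P(θ) = 1 / (1 + exp(−α(θ − β)))
Exponent: 0.4 × (-2.3 − 1.16) = -1.3840
1/(1 + e^{1.3840}) = 0.2004

0.200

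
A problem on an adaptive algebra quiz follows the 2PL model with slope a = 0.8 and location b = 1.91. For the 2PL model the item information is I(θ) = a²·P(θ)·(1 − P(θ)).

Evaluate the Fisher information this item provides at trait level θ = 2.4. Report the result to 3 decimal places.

P = 1/(1+e^{-0.3920}) = 0.5968
P(1−P) = 0.5968 × 0.4032 = 0.2406
I = a² × P(1−P) = 0.8² × 0.2406 = 0.15401

0.154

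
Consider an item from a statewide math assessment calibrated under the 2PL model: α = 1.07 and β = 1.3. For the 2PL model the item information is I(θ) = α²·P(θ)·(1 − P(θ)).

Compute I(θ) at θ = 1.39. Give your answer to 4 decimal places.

0.2856

P = 1/(1+e^{-0.0963}) = 0.5241
P(1−P) = 0.5241 × 0.4759 = 0.2494
I = α² × P(1−P) = 1.07² × 0.2494 = 0.28556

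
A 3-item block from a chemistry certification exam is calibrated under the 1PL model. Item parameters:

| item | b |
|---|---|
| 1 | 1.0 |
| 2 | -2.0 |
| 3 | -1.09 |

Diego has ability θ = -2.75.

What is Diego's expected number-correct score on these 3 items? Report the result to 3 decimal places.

0.504

P(θ) = 1 / (1 + exp(−(θ − b)))
P_1 = 1/(1+e^{3.7500}) = 0.0230
P_2 = 1/(1+e^{0.7500}) = 0.3208
P_3 = 1/(1+e^{1.6600}) = 0.1598
E[score] = 0.0230 + 0.3208 + 0.1598 = 0.5036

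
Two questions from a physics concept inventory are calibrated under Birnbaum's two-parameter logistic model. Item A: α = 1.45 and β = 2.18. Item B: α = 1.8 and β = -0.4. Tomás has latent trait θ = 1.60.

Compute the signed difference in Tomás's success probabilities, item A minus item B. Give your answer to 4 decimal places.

P(θ) = 1 / (1 + exp(−α(θ − β)))
P_A = 0.3013
P_B = 0.9734
P_A − P_B = -0.6721

-0.6721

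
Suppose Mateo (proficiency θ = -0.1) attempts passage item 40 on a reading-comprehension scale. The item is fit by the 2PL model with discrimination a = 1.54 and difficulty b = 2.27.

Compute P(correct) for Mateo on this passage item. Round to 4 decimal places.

P(θ) = 1 / (1 + exp(−a(θ − b)))
Exponent: 1.54 × (-0.1 − 2.27) = -3.6498
1/(1 + e^{3.6498}) = 0.0253

0.0253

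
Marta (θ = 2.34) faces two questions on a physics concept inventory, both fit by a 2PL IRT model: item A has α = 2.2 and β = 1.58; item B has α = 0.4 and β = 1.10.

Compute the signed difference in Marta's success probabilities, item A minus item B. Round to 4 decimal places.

0.2203

P(θ) = 1 / (1 + exp(−α(θ − β)))
P_A = 0.8418
P_B = 0.6215
P_A − P_B = 0.2203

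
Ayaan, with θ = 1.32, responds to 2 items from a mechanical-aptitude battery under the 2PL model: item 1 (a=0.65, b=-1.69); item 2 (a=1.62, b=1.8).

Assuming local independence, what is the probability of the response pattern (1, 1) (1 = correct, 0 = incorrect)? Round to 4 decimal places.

0.2758

P(θ) = 1 / (1 + exp(−a(θ − b)))
P_1 = 1/(1+e^{-1.9565}) = 0.8762
P_2 = 1/(1+e^{0.7776}) = 0.3148
L = P_1 × P_2 = 0.8762 × 0.3148 = 0.27585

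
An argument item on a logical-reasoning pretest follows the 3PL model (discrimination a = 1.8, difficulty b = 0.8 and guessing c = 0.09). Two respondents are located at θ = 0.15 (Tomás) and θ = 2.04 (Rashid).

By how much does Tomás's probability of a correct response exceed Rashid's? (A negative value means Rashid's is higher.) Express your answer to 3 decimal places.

-0.606

P(θ) = c + (1 − c) · 1 / (1 + exp(−a(θ − b)))
P(Tomás) = 0.3055  [exponent -1.1700]
P(Rashid) = 0.9118  [exponent 2.2320]
Difference = 0.3055 − 0.9118 = -0.6063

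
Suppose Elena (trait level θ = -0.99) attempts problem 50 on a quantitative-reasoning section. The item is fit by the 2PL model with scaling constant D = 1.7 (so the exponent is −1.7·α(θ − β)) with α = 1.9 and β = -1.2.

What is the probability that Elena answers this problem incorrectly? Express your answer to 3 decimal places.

0.337

P(θ) = 1 / (1 + exp(−D·α(θ − β)))
Exponent: 1.7 × 1.9 × (-0.99 − (-1.2)) = 0.6783
1/(1 + e^{-0.6783}) = 0.6634
P = 0.6634
P(incorrect) = 1 − 0.6634 = 0.3366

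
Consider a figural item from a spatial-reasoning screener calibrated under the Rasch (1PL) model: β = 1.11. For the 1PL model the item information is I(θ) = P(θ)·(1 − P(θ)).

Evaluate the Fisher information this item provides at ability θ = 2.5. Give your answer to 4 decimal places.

P = 1/(1+e^{-1.3900}) = 0.8006
P(1−P) = 0.8006 × 0.1994 = 0.1596
I = P(1−P) = 0.15964

0.1596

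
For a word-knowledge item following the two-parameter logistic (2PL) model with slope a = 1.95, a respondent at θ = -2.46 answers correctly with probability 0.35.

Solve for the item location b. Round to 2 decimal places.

P(θ) = 1 / (1 + exp(−a(θ − b)))
logit(0.35) = ln(0.35/0.65) = -0.6190
b = θ − logit/(a) = -2.46 − (-0.6190)/1.9500 = -2.1425

-2.14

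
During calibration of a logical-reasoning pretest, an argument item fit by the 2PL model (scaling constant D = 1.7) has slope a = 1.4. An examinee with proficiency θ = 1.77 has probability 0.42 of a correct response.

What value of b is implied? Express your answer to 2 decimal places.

1.91

P(θ) = 1 / (1 + exp(−D·a(θ − b)))
logit(0.42) = ln(0.42/0.58) = -0.3228
b = θ − logit/(1.7·a) = 1.77 − (-0.3228)/2.3800 = 1.9056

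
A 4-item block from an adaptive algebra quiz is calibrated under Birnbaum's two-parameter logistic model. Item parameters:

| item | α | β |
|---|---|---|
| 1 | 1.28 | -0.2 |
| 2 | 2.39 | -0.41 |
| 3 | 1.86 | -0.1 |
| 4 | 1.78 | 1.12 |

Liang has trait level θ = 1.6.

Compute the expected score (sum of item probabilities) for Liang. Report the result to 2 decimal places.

P(θ) = 1 / (1 + exp(−α(θ − β)))
P_1 = 1/(1+e^{-2.3040}) = 0.9092
P_2 = 1/(1+e^{-4.8039}) = 0.9919
P_3 = 1/(1+e^{-3.1620}) = 0.9594
P_4 = 1/(1+e^{-0.8544}) = 0.7015
E[score] = 0.9092 + 0.9919 + 0.9594 + 0.7015 = 3.5619

3.56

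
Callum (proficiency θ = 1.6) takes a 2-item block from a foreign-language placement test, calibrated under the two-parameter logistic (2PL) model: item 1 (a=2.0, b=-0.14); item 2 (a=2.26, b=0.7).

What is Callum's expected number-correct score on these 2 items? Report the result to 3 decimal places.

P(θ) = 1 / (1 + exp(−a(θ − b)))
P_1 = 1/(1+e^{-3.4800}) = 0.9701
P_2 = 1/(1+e^{-2.0340}) = 0.8843
E[score] = 0.9701 + 0.8843 = 1.8544

1.854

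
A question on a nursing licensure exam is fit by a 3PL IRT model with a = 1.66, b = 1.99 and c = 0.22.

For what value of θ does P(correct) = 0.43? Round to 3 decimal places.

1.388

P(θ) = c + (1 − c) · 1 / (1 + exp(−a(θ − b)))
Remove guessing floor: (0.43 − 0.22)/(1 − 0.22) = 0.2692
logit = ln(0.2692/0.7308) = -0.9985
θ = b + logit/(a) = 1.99 + (-0.9985)/1.6600 = 1.3885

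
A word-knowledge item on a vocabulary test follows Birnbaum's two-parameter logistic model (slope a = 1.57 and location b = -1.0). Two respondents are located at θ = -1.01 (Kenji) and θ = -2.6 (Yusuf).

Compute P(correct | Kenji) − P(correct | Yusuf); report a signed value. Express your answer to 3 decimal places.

0.421

P(θ) = 1 / (1 + exp(−a(θ − b)))
P(Kenji) = 0.4961  [exponent -0.0157]
P(Yusuf) = 0.0750  [exponent -2.5120]
Difference = 0.4961 − 0.0750 = 0.4211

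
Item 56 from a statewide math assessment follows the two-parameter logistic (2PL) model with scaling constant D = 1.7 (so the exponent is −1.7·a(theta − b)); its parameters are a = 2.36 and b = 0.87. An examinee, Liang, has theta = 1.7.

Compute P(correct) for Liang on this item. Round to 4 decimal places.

P(theta) = 1 / (1 + exp(−D·a(theta − b)))
Exponent: 1.7 × 2.36 × (1.7 − 0.87) = 3.3300
1/(1 + e^{-3.3300}) = 0.9654
P = 0.9654

0.9654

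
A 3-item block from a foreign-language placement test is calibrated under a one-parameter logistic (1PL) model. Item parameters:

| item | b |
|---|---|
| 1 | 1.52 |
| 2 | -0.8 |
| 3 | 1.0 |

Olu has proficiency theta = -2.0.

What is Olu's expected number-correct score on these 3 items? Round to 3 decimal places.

P(theta) = 1 / (1 + exp(−(theta − b)))
P_1 = 1/(1+e^{3.5200}) = 0.0287
P_2 = 1/(1+e^{1.2000}) = 0.2315
P_3 = 1/(1+e^{3.0000}) = 0.0474
E[score] = 0.0287 + 0.2315 + 0.0474 = 0.3076

0.308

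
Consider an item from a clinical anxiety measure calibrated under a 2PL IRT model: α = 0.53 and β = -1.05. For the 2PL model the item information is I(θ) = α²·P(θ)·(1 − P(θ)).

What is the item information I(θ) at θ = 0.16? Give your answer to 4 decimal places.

P = 1/(1+e^{-0.6413}) = 0.6550
P(1−P) = 0.6550 × 0.3450 = 0.2260
I = α² × P(1−P) = 0.53² × 0.2260 = 0.06347

0.0635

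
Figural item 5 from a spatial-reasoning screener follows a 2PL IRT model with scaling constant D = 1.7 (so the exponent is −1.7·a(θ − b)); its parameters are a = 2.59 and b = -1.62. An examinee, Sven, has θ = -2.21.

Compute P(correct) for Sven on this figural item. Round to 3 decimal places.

0.069

P(θ) = 1 / (1 + exp(−D·a(θ − b)))
Exponent: 1.7 × 2.59 × (-2.21 − (-1.62)) = -2.5978
1/(1 + e^{2.5978}) = 0.0693
P = 0.0693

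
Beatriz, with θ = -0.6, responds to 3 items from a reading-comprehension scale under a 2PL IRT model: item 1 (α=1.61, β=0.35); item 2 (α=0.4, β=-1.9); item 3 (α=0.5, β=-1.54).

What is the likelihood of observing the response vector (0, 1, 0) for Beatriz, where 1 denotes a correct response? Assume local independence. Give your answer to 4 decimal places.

0.1983

P(θ) = 1 / (1 + exp(−α(θ − β)))
P_1 = 1/(1+e^{1.5295}) = 0.1781
P_2 = 1/(1+e^{-0.5200}) = 0.6271
P_3 = 1/(1+e^{-0.4700}) = 0.6154
L = (1−P_1) × P_2 × (1−P_3) = 0.8219 × 0.6271 × 0.3846 = 0.19826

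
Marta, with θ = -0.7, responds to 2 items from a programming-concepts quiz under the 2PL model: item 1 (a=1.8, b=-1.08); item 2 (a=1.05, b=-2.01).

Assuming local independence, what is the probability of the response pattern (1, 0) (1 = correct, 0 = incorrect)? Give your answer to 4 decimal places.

0.1341

P(θ) = 1 / (1 + exp(−a(θ − b)))
P_1 = 1/(1+e^{-0.6840}) = 0.6646
P_2 = 1/(1+e^{-1.3755}) = 0.7983
L = P_1 × (1−P_2) = 0.6646 × 0.2017 = 0.13408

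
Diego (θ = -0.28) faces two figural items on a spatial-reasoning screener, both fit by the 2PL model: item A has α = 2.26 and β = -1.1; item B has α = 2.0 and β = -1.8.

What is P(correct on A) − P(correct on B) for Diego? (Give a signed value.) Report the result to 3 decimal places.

P(θ) = 1 / (1 + exp(−α(θ − β)))
P_A = 0.8645
P_B = 0.9543
P_A − P_B = -0.0898

-0.090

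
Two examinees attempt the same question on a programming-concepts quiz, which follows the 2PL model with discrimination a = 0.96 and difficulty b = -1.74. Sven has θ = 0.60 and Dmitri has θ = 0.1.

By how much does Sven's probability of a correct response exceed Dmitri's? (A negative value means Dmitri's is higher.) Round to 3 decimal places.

P(θ) = 1 / (1 + exp(−a(θ − b)))
P(Sven) = 0.9043  [exponent 2.2464]
P(Dmitri) = 0.8540  [exponent 1.7664]
Difference = 0.9043 − 0.8540 = 0.0503

0.050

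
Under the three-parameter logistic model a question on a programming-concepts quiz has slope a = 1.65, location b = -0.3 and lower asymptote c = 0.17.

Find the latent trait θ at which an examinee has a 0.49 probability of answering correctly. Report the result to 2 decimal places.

-0.58

P(θ) = c + (1 − c) · 1 / (1 + exp(−a(θ − b)))
Remove guessing floor: (0.49 − 0.17)/(1 − 0.17) = 0.3855
logit = ln(0.3855/0.6145) = -0.4661
θ = b + logit/(a) = -0.3 + (-0.4661)/1.6500 = -0.5825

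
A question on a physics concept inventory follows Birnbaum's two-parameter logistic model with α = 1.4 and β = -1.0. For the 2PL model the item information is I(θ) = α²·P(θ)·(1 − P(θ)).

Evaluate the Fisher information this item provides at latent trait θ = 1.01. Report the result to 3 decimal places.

P = 1/(1+e^{-2.8140}) = 0.9434
P(1−P) = 0.9434 × 0.0566 = 0.0534
I = α² × P(1−P) = 1.4² × 0.0534 = 0.10461

0.105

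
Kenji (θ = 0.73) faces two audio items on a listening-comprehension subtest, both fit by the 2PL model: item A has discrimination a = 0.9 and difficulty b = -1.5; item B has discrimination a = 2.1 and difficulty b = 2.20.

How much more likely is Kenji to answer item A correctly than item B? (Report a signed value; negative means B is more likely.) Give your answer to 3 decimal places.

P(θ) = 1 / (1 + exp(−a(θ − b)))
P_A = 0.8815
P_B = 0.0436
P_A − P_B = 0.8379

0.838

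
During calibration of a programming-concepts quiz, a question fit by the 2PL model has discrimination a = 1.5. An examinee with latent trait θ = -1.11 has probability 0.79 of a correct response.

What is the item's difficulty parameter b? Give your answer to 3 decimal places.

-1.993

P(θ) = 1 / (1 + exp(−a(θ − b)))
logit(0.79) = ln(0.79/0.21) = 1.3249
b = θ − logit/(a) = -1.11 − 1.3249/1.5000 = -1.9933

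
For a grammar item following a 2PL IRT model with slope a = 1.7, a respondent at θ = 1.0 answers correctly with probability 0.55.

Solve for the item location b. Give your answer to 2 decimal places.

P(θ) = 1 / (1 + exp(−a(θ − b)))
logit(0.55) = ln(0.55/0.45) = 0.2007
b = θ − logit/(a) = 1.0 − 0.2007/1.7000 = 0.8820

0.88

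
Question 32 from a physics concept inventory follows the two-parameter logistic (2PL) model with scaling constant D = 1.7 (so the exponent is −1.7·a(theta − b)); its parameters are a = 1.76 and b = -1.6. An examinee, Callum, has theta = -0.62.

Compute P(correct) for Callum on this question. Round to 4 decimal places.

0.9494

P(theta) = 1 / (1 + exp(−D·a(theta − b)))
Exponent: 1.7 × 1.76 × (-0.62 − (-1.6)) = 2.9322
1/(1 + e^{-2.9322}) = 0.9494
P = 0.9494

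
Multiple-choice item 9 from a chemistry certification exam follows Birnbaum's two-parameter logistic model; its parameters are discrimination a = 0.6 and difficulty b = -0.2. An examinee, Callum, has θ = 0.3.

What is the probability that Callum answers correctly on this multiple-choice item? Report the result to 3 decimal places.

0.574

P(θ) = 1 / (1 + exp(−a(θ − b)))
Exponent: 0.6 × (0.3 − (-0.2)) = 0.3000
1/(1 + e^{-0.3000}) = 0.5744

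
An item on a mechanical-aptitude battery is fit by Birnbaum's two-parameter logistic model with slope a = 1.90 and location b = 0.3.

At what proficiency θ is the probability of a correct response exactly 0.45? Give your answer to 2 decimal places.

0.19

P(θ) = 1 / (1 + exp(−a(θ − b)))
logit = ln(0.4500/0.5500) = -0.2007
θ = b + logit/(a) = 0.3 + (-0.2007)/1.9000 = 0.1944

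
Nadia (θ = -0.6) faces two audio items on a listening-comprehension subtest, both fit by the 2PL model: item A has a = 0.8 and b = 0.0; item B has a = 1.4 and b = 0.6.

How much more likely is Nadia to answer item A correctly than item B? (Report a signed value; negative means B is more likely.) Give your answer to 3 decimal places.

0.225

P(θ) = 1 / (1 + exp(−a(θ − b)))
P_A = 0.3823
P_B = 0.1571
P_A − P_B = 0.2252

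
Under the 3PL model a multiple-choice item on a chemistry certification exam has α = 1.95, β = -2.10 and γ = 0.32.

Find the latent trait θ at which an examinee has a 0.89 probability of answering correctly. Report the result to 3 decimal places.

P(θ) = γ + (1 − γ) · 1 / (1 + exp(−α(θ − β)))
Remove guessing floor: (0.89 − 0.32)/(1 − 0.32) = 0.8382
logit = ln(0.8382/0.1618) = 1.6452
θ = β + logit/(α) = -2.10 + 1.6452/1.9500 = -1.2563

-1.256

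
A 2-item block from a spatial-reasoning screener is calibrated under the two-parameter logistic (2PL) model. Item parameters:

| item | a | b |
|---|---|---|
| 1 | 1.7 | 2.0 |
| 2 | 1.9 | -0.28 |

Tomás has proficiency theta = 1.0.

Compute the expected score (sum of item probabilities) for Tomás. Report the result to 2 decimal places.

P(theta) = 1 / (1 + exp(−a(theta − b)))
P_1 = 1/(1+e^{1.7000}) = 0.1545
P_2 = 1/(1+e^{-2.4320}) = 0.9192
E[score] = 0.1545 + 0.9192 = 1.0737

1.07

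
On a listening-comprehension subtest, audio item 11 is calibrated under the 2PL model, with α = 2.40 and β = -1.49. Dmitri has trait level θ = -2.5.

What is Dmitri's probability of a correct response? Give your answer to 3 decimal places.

0.081

P(θ) = 1 / (1 + exp(−α(θ − β)))
Exponent: 2.40 × (-2.5 − (-1.49)) = -2.4240
1/(1 + e^{2.4240}) = 0.0814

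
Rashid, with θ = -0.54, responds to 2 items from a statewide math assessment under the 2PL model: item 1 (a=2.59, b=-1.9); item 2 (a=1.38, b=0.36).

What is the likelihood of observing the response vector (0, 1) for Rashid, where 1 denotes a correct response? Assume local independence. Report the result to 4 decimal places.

0.0064

P(θ) = 1 / (1 + exp(−a(θ − b)))
P_1 = 1/(1+e^{-3.5224}) = 0.9713
P_2 = 1/(1+e^{1.2420}) = 0.2241
L = (1−P_1) × P_2 = 0.0287 × 0.2241 = 0.00643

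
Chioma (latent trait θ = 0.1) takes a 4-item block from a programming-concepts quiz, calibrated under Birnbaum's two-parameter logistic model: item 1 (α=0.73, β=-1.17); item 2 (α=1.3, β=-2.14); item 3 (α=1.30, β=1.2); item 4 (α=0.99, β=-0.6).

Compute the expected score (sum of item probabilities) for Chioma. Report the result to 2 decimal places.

2.52

P(θ) = 1 / (1 + exp(−α(θ − β)))
P_1 = 1/(1+e^{-0.9271}) = 0.7165
P_2 = 1/(1+e^{-2.9120}) = 0.9484
P_3 = 1/(1+e^{1.4300}) = 0.1931
P_4 = 1/(1+e^{-0.6930}) = 0.6666
E[score] = 0.7165 + 0.9484 + 0.1931 + 0.6666 = 2.5247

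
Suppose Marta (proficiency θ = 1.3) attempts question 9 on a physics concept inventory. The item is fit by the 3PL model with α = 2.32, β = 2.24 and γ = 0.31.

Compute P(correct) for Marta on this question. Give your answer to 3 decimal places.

P(θ) = γ + (1 − γ) · 1 / (1 + exp(−α(θ − β)))
Exponent: 2.32 × (1.3 − 2.24) = -2.1808
1/(1 + e^{2.1808}) = 0.1015
P = 0.31 + 0.69 × 0.1015 = 0.3800

0.380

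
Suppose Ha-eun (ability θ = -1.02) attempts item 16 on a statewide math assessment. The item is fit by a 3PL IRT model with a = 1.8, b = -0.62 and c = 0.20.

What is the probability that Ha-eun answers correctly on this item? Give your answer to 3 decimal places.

P(θ) = c + (1 − c) · 1 / (1 + exp(−a(θ − b)))
Exponent: 1.8 × (-1.02 − (-0.62)) = -0.7200
1/(1 + e^{0.7200}) = 0.3274
P = 0.20 + 0.80 × 0.3274 = 0.4619

0.462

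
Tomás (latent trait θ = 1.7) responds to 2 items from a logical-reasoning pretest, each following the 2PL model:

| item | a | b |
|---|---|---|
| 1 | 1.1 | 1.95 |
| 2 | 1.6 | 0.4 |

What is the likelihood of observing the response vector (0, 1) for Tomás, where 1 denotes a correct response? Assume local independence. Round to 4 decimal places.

0.5052

P(θ) = 1 / (1 + exp(−a(θ − b)))
P_1 = 1/(1+e^{0.2750}) = 0.4317
P_2 = 1/(1+e^{-2.0800}) = 0.8889
L = (1−P_1) × P_2 = 0.5683 × 0.8889 = 0.50520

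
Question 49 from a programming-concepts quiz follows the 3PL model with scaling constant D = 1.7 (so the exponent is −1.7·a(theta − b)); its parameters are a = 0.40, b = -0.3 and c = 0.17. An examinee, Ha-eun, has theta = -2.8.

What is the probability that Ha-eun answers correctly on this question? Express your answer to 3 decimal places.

P(theta) = c + (1 − c) · 1 / (1 + exp(−D·a(theta − b)))
Exponent: 1.7 × 0.40 × (-2.8 − (-0.3)) = -1.7000
1/(1 + e^{1.7000}) = 0.1545
P = 0.17 + 0.83 × 0.1545 = 0.2982

0.298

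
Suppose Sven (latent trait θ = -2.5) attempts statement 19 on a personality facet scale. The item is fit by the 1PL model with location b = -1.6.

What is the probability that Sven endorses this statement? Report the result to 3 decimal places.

P(θ) = 1 / (1 + exp(−(θ − b)))
Exponent: (-2.5 − (-1.6)) = -0.9000
1/(1 + e^{0.9000}) = 0.2891
P = 0.2891

0.289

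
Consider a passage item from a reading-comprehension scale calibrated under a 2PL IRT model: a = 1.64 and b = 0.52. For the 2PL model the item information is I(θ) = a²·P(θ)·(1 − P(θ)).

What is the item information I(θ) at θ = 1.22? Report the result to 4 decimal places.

0.4918

P = 1/(1+e^{-1.1480}) = 0.7591
P(1−P) = 0.7591 × 0.2409 = 0.1828
I = a² × P(1−P) = 1.64² × 0.1828 = 0.49178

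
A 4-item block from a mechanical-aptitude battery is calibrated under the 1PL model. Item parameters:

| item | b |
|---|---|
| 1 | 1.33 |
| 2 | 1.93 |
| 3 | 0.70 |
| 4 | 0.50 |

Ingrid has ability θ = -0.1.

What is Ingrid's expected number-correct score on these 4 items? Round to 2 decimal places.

0.97

P(θ) = 1 / (1 + exp(−(θ − b)))
P_1 = 1/(1+e^{1.4300}) = 0.1931
P_2 = 1/(1+e^{2.0300}) = 0.1161
P_3 = 1/(1+e^{0.8000}) = 0.3100
P_4 = 1/(1+e^{0.6000}) = 0.3543
E[score] = 0.1931 + 0.1161 + 0.3100 + 0.3543 = 0.9736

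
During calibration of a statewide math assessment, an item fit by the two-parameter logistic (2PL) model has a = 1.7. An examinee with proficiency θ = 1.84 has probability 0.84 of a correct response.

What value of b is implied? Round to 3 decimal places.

P(θ) = 1 / (1 + exp(−a(θ − b)))
logit(0.84) = ln(0.84/0.16) = 1.6582
b = θ − logit/(a) = 1.84 − 1.6582/1.7000 = 0.8646

0.865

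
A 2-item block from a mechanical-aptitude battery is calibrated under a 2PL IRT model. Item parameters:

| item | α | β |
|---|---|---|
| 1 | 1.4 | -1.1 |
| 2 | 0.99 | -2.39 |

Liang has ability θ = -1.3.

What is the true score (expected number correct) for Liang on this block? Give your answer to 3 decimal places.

P(θ) = 1 / (1 + exp(−α(θ − β)))
P_1 = 1/(1+e^{0.2800}) = 0.4305
P_2 = 1/(1+e^{-1.0791}) = 0.7463
E[score] = 0.4305 + 0.7463 = 1.1768

1.177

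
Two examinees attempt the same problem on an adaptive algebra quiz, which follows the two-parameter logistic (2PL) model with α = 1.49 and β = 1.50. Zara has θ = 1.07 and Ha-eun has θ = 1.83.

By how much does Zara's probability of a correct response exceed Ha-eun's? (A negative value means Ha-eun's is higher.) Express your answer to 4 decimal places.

P(θ) = 1 / (1 + exp(−α(θ − β)))
P(Zara) = 0.3451  [exponent -0.6407]
P(Ha-eun) = 0.6205  [exponent 0.4917]
Difference = 0.3451 − 0.6205 = -0.2754

-0.2754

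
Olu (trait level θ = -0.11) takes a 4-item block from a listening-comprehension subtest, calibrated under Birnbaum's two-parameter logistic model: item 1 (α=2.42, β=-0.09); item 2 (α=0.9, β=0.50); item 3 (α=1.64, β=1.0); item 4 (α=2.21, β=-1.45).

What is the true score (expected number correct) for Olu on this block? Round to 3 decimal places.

1.944

P(θ) = 1 / (1 + exp(−α(θ − β)))
P_1 = 1/(1+e^{0.0484}) = 0.4879
P_2 = 1/(1+e^{0.5490}) = 0.3661
P_3 = 1/(1+e^{1.8204}) = 0.1394
P_4 = 1/(1+e^{-2.9614}) = 0.9508
E[score] = 0.4879 + 0.3661 + 0.1394 + 0.9508 = 1.9442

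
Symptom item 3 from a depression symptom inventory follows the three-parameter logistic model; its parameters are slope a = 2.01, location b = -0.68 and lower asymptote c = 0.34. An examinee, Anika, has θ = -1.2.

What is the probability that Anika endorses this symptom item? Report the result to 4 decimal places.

0.5117

P(θ) = c + (1 − c) · 1 / (1 + exp(−a(θ − b)))
Exponent: 2.01 × (-1.2 − (-0.68)) = -1.0452
1/(1 + e^{1.0452}) = 0.2601
P = 0.34 + 0.66 × 0.2601 = 0.5117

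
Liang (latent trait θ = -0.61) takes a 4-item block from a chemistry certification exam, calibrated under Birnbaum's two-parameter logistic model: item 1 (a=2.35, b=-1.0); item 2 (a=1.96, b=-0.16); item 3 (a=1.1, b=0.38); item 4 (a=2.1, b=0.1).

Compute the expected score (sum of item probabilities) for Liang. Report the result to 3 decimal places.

P(θ) = 1 / (1 + exp(−a(θ − b)))
P_1 = 1/(1+e^{-0.9165}) = 0.7143
P_2 = 1/(1+e^{0.8820}) = 0.2928
P_3 = 1/(1+e^{1.0890}) = 0.2518
P_4 = 1/(1+e^{1.4910}) = 0.1838
E[score] = 0.7143 + 0.2928 + 0.2518 + 0.1838 = 1.4427

1.443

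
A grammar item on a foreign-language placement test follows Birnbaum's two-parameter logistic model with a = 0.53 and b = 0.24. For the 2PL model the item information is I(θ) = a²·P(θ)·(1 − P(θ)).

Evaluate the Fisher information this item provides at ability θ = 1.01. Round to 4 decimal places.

0.0674

P = 1/(1+e^{-0.4081}) = 0.6006
P(1−P) = 0.6006 × 0.3994 = 0.2399
I = a² × P(1−P) = 0.53² × 0.2399 = 0.06738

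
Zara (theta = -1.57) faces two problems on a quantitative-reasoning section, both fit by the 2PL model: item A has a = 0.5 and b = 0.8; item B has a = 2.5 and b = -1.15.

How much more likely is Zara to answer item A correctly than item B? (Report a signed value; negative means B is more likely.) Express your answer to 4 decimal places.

P(theta) = 1 / (1 + exp(−a(theta − b)))
P_A = 0.2342
P_B = 0.2592
P_A − P_B = -0.0251

-0.0251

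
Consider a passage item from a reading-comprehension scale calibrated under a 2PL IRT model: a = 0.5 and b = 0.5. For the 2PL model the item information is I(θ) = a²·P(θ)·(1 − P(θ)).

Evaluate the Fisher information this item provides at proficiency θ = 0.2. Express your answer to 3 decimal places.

0.062

P = 1/(1+e^{0.1500}) = 0.4626
P(1−P) = 0.4626 × 0.5374 = 0.2486
I = a² × P(1−P) = 0.5² × 0.2486 = 0.06215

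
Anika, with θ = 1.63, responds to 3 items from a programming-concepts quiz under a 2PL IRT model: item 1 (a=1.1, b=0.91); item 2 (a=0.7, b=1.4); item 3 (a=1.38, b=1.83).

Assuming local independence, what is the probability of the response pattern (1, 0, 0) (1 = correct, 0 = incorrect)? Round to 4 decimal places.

P(θ) = 1 / (1 + exp(−a(θ − b)))
P_1 = 1/(1+e^{-0.7920}) = 0.6883
P_2 = 1/(1+e^{-0.1610}) = 0.5402
P_3 = 1/(1+e^{0.2760}) = 0.4314
L = P_1 × (1−P_2) × (1−P_3) = 0.6883 × 0.4598 × 0.5686 = 0.17994

0.1799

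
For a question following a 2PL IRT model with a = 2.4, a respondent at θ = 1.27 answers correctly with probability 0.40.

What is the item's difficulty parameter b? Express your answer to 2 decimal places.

P(θ) = 1 / (1 + exp(−a(θ − b)))
logit(0.40) = ln(0.40/0.60) = -0.4055
b = θ − logit/(a) = 1.27 − (-0.4055)/2.4000 = 1.4389

1.44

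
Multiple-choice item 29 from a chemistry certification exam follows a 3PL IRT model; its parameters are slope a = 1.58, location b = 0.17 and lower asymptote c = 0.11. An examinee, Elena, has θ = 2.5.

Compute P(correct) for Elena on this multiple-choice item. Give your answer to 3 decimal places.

P(θ) = c + (1 − c) · 1 / (1 + exp(−a(θ − b)))
Exponent: 1.58 × (2.5 − 0.17) = 3.6814
1/(1 + e^{-3.6814}) = 0.9754
P = 0.11 + 0.89 × 0.9754 = 0.9781

0.978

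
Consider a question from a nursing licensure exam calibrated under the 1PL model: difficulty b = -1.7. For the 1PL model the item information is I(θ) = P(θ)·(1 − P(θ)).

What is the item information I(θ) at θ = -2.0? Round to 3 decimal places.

P = 1/(1+e^{0.3000}) = 0.4256
P(1−P) = 0.4256 × 0.5744 = 0.2445
I = P(1−P) = 0.24446

0.244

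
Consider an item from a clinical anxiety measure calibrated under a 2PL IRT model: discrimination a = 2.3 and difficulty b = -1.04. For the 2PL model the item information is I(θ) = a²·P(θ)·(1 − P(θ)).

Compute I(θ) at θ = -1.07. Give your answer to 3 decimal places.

1.321

P = 1/(1+e^{0.0690}) = 0.4828
P(1−P) = 0.4828 × 0.5172 = 0.2497
I = a² × P(1−P) = 2.3² × 0.2497 = 1.32093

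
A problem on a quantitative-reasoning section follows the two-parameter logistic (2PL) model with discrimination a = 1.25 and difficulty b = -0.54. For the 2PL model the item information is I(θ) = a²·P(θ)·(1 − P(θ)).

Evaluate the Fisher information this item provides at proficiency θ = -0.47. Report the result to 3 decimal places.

P = 1/(1+e^{-0.0875}) = 0.5219
P(1−P) = 0.5219 × 0.4781 = 0.2495
I = a² × P(1−P) = 1.25² × 0.2495 = 0.38988

0.390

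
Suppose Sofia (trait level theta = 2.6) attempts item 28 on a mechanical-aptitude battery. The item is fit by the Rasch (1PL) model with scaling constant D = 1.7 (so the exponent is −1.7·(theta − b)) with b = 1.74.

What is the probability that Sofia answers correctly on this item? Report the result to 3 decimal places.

P(theta) = 1 / (1 + exp(−D·(theta − b)))
Exponent: 1.7 × (2.6 − 1.74) = 1.4620
1/(1 + e^{-1.4620}) = 0.8118
P = 0.8118

0.812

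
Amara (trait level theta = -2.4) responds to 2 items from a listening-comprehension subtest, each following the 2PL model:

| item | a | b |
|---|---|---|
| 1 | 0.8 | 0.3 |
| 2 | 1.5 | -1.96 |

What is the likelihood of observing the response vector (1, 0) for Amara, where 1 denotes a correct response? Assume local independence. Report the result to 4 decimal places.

P(theta) = 1 / (1 + exp(−a(theta − b)))
P_1 = 1/(1+e^{2.1600}) = 0.1034
P_2 = 1/(1+e^{0.6600}) = 0.3407
L = P_1 × (1−P_2) = 0.1034 × 0.6593 = 0.06817

0.0682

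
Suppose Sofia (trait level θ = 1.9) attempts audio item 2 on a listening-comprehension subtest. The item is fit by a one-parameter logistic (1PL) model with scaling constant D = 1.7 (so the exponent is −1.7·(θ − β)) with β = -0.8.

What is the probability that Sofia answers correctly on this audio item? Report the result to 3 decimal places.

P(θ) = 1 / (1 + exp(−D·(θ − β)))
Exponent: 1.7 × (1.9 − (-0.8)) = 4.5900
1/(1 + e^{-4.5900}) = 0.9899
P = 0.9899

0.990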